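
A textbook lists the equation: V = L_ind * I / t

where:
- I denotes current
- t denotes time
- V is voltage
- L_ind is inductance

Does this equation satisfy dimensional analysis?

Yes

I (current) has dimensions [I].
t (time) has dimensions [T].
V (voltage) has dimensions [I^-1 L^2 M T^-3].
L_ind (inductance) has dimensions [I^-2 L^2 M T^-2].

Left side: [I^-1 L^2 M T^-3]
Right side: [I^-1 L^2 M T^-3]

Both sides have the same dimensions, so the equation is dimensionally consistent.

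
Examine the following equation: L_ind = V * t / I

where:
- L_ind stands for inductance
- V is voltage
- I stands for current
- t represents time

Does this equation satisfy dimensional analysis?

Yes

L_ind (inductance) has dimensions [I^-2 L^2 M T^-2].
V (voltage) has dimensions [I^-1 L^2 M T^-3].
I (current) has dimensions [I].
t (time) has dimensions [T].

Left side: [I^-2 L^2 M T^-2]
Right side: [I^-2 L^2 M T^-2]

Both sides have the same dimensions, so the equation is dimensionally consistent.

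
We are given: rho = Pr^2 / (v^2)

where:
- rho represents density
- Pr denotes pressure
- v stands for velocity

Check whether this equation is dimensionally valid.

No

rho (density) has dimensions [L^-3 M].
Pr (pressure) has dimensions [L^-1 M T^-2].
v (velocity) has dimensions [L T^-1].

Left side: [L^-3 M]
Right side: [L^-4 M^2 T^-2]

The two sides have different dimensions, so the equation is NOT dimensionally consistent.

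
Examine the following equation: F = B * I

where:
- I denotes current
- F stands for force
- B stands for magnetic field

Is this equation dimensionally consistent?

No

I (current) has dimensions [I].
F (force) has dimensions [L M T^-2].
B (magnetic field) has dimensions [I^-1 M T^-2].

Left side: [L M T^-2]
Right side: [M T^-2]

The two sides have different dimensions, so the equation is NOT dimensionally consistent.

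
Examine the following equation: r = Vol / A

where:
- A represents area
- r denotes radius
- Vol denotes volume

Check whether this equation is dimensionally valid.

Yes

A (area) has dimensions [L^2].
r (radius) has dimensions [L].
Vol (volume) has dimensions [L^3].

Left side: [L]
Right side: [L]

Both sides have the same dimensions, so the equation is dimensionally consistent.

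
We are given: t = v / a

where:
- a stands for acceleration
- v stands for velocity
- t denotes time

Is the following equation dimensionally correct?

Yes

a (acceleration) has dimensions [L T^-2].
v (velocity) has dimensions [L T^-1].
t (time) has dimensions [T].

Left side: [T]
Right side: [T]

Both sides have the same dimensions, so the equation is dimensionally consistent.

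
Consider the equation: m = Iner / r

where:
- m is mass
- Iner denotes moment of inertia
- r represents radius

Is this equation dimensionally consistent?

No

m (mass) has dimensions [M].
Iner (moment of inertia) has dimensions [L^2 M].
r (radius) has dimensions [L].

Left side: [M]
Right side: [L M]

The two sides have different dimensions, so the equation is NOT dimensionally consistent.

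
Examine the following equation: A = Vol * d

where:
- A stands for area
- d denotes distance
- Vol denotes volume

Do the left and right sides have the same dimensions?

No

A (area) has dimensions [L^2].
d (distance) has dimensions [L].
Vol (volume) has dimensions [L^3].

Left side: [L^2]
Right side: [L^4]

The two sides have different dimensions, so the equation is NOT dimensionally consistent.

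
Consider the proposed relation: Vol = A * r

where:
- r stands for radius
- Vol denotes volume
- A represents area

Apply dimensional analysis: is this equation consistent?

Yes

r (radius) has dimensions [L].
Vol (volume) has dimensions [L^3].
A (area) has dimensions [L^2].

Left side: [L^3]
Right side: [L^3]

Both sides have the same dimensions, so the equation is dimensionally consistent.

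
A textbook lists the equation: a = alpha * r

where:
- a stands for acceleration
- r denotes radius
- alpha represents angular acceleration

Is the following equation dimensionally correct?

Yes

a (acceleration) has dimensions [L T^-2].
r (radius) has dimensions [L].
alpha (angular acceleration) has dimensions [T^-2].

Left side: [L T^-2]
Right side: [L T^-2]

Both sides have the same dimensions, so the equation is dimensionally consistent.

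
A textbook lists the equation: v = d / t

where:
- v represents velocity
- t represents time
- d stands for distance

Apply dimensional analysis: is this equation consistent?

Yes

v (velocity) has dimensions [L T^-1].
t (time) has dimensions [T].
d (distance) has dimensions [L].

Left side: [L T^-1]
Right side: [L T^-1]

Both sides have the same dimensions, so the equation is dimensionally consistent.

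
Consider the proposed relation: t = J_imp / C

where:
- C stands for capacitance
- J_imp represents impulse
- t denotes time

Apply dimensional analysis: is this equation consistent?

No

C (capacitance) has dimensions [I^2 L^-2 M^-1 T^4].
J_imp (impulse) has dimensions [L M T^-1].
t (time) has dimensions [T].

Left side: [T]
Right side: [I^-2 L^3 M^2 T^-5]

The two sides have different dimensions, so the equation is NOT dimensionally consistent.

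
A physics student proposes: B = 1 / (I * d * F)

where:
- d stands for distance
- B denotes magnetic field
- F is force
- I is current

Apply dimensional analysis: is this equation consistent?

No

d (distance) has dimensions [L].
B (magnetic field) has dimensions [I^-1 M T^-2].
F (force) has dimensions [L M T^-2].
I (current) has dimensions [I].

Left side: [I^-1 M T^-2]
Right side: [I^-1 L^-2 M^-1 T^2]

The two sides have different dimensions, so the equation is NOT dimensionally consistent.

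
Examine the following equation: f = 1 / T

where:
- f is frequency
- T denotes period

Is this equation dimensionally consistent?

Yes

f (frequency) has dimensions [T^-1].
T (period) has dimensions [T].

Left side: [T^-1]
Right side: [T^-1]

Both sides have the same dimensions, so the equation is dimensionally consistent.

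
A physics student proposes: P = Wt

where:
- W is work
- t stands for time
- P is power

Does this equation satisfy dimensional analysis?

No

W (work) has dimensions [L^2 M T^-2].
t (time) has dimensions [T].
P (power) has dimensions [L^2 M T^-3].

Left side: [L^2 M T^-3]
Right side: [L^2 M T^-1]

The two sides have different dimensions, so the equation is NOT dimensionally consistent.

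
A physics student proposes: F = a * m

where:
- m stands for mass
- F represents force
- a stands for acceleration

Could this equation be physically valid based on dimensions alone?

Yes

m (mass) has dimensions [M].
F (force) has dimensions [L M T^-2].
a (acceleration) has dimensions [L T^-2].

Left side: [L M T^-2]
Right side: [L M T^-2]

Both sides have the same dimensions, so the equation is dimensionally consistent.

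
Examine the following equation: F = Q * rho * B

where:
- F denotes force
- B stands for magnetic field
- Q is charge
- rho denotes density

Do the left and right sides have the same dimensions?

No

F (force) has dimensions [L M T^-2].
B (magnetic field) has dimensions [I^-1 M T^-2].
Q (charge) has dimensions [I T].
rho (density) has dimensions [L^-3 M].

Left side: [L M T^-2]
Right side: [L^-3 M^2 T^-1]

The two sides have different dimensions, so the equation is NOT dimensionally consistent.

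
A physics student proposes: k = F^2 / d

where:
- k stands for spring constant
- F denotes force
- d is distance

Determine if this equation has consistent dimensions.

No

k (spring constant) has dimensions [M T^-2].
F (force) has dimensions [L M T^-2].
d (distance) has dimensions [L].

Left side: [M T^-2]
Right side: [L M^2 T^-4]

The two sides have different dimensions, so the equation is NOT dimensionally consistent.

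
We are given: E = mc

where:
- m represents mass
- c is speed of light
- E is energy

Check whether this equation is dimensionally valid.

No

m (mass) has dimensions [M].
c (speed of light) has dimensions [L T^-1].
E (energy) has dimensions [L^2 M T^-2].

Left side: [L^2 M T^-2]
Right side: [L M T^-1]

The two sides have different dimensions, so the equation is NOT dimensionally consistent.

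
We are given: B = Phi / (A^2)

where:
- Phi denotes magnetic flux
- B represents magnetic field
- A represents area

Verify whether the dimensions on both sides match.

No

Phi (magnetic flux) has dimensions [I^-1 L^2 M T^-2].
B (magnetic field) has dimensions [I^-1 M T^-2].
A (area) has dimensions [L^2].

Left side: [I^-1 M T^-2]
Right side: [I^-1 L^-2 M T^-2]

The two sides have different dimensions, so the equation is NOT dimensionally consistent.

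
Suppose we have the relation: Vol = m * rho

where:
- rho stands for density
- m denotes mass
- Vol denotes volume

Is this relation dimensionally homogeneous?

No

rho (density) has dimensions [L^-3 M].
m (mass) has dimensions [M].
Vol (volume) has dimensions [L^3].

Left side: [L^3]
Right side: [L^-3 M^2]

The two sides have different dimensions, so the equation is NOT dimensionally consistent.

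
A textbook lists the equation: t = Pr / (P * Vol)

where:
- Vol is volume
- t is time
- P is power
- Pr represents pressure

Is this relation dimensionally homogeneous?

No

Vol (volume) has dimensions [L^3].
t (time) has dimensions [T].
P (power) has dimensions [L^2 M T^-3].
Pr (pressure) has dimensions [L^-1 M T^-2].

Left side: [T]
Right side: [L^-6 T]

The two sides have different dimensions, so the equation is NOT dimensionally consistent.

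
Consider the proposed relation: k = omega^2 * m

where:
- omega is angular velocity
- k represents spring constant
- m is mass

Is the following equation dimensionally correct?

Yes

omega (angular velocity) has dimensions [T^-1].
k (spring constant) has dimensions [M T^-2].
m (mass) has dimensions [M].

Left side: [M T^-2]
Right side: [M T^-2]

Both sides have the same dimensions, so the equation is dimensionally consistent.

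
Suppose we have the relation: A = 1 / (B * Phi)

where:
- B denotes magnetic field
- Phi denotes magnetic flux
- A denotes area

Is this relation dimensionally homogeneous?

No

B (magnetic field) has dimensions [I^-1 M T^-2].
Phi (magnetic flux) has dimensions [I^-1 L^2 M T^-2].
A (area) has dimensions [L^2].

Left side: [L^2]
Right side: [I^2 L^-2 M^-2 T^4]

The two sides have different dimensions, so the equation is NOT dimensionally consistent.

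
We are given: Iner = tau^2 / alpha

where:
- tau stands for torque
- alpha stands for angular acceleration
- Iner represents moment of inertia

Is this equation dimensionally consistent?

No

tau (torque) has dimensions [L^2 M T^-2].
alpha (angular acceleration) has dimensions [T^-2].
Iner (moment of inertia) has dimensions [L^2 M].

Left side: [L^2 M]
Right side: [L^4 M^2 T^-2]

The two sides have different dimensions, so the equation is NOT dimensionally consistent.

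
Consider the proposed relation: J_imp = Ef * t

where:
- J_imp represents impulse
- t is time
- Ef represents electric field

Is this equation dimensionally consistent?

No

J_imp (impulse) has dimensions [L M T^-1].
t (time) has dimensions [T].
Ef (electric field) has dimensions [I^-1 L M T^-3].

Left side: [L M T^-1]
Right side: [I^-1 L M T^-2]

The two sides have different dimensions, so the equation is NOT dimensionally consistent.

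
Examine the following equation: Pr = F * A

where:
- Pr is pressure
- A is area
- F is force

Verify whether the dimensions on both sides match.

No

Pr (pressure) has dimensions [L^-1 M T^-2].
A (area) has dimensions [L^2].
F (force) has dimensions [L M T^-2].

Left side: [L^-1 M T^-2]
Right side: [L^3 M T^-2]

The two sides have different dimensions, so the equation is NOT dimensionally consistent.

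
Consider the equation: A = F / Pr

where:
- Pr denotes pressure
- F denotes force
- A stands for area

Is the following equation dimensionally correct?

Yes

Pr (pressure) has dimensions [L^-1 M T^-2].
F (force) has dimensions [L M T^-2].
A (area) has dimensions [L^2].

Left side: [L^2]
Right side: [L^2]

Both sides have the same dimensions, so the equation is dimensionally consistent.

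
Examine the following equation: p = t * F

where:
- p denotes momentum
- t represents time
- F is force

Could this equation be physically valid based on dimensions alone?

Yes

p (momentum) has dimensions [L M T^-1].
t (time) has dimensions [T].
F (force) has dimensions [L M T^-2].

Left side: [L M T^-1]
Right side: [L M T^-1]

Both sides have the same dimensions, so the equation is dimensionally consistent.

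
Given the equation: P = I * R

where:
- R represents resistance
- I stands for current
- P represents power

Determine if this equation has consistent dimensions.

No

R (resistance) has dimensions [I^-2 L^2 M T^-3].
I (current) has dimensions [I].
P (power) has dimensions [L^2 M T^-3].

Left side: [L^2 M T^-3]
Right side: [I^-1 L^2 M T^-3]

The two sides have different dimensions, so the equation is NOT dimensionally consistent.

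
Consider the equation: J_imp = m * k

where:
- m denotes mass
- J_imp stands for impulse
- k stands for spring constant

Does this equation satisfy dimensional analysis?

No

m (mass) has dimensions [M].
J_imp (impulse) has dimensions [L M T^-1].
k (spring constant) has dimensions [M T^-2].

Left side: [L M T^-1]
Right side: [M^2 T^-2]

The two sides have different dimensions, so the equation is NOT dimensionally consistent.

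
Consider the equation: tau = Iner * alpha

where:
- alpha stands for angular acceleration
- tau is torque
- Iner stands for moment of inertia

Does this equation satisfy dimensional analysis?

Yes

alpha (angular acceleration) has dimensions [T^-2].
tau (torque) has dimensions [L^2 M T^-2].
Iner (moment of inertia) has dimensions [L^2 M].

Left side: [L^2 M T^-2]
Right side: [L^2 M T^-2]

Both sides have the same dimensions, so the equation is dimensionally consistent.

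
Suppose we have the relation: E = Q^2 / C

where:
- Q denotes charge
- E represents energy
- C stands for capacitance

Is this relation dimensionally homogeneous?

Yes

Q (charge) has dimensions [I T].
E (energy) has dimensions [L^2 M T^-2].
C (capacitance) has dimensions [I^2 L^-2 M^-1 T^4].

Left side: [L^2 M T^-2]
Right side: [L^2 M T^-2]

Both sides have the same dimensions, so the equation is dimensionally consistent.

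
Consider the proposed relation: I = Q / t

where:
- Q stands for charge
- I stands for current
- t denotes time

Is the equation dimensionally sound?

Yes

Q (charge) has dimensions [I T].
I (current) has dimensions [I].
t (time) has dimensions [T].

Left side: [I]
Right side: [I]

Both sides have the same dimensions, so the equation is dimensionally consistent.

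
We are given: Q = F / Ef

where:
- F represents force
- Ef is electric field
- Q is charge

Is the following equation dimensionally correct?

Yes

F (force) has dimensions [L M T^-2].
Ef (electric field) has dimensions [I^-1 L M T^-3].
Q (charge) has dimensions [I T].

Left side: [I T]
Right side: [I T]

Both sides have the same dimensions, so the equation is dimensionally consistent.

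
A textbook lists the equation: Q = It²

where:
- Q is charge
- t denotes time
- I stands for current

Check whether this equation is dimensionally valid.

No

Q (charge) has dimensions [I T].
t (time) has dimensions [T].
I (current) has dimensions [I].

Left side: [I T]
Right side: [I T^2]

The two sides have different dimensions, so the equation is NOT dimensionally consistent.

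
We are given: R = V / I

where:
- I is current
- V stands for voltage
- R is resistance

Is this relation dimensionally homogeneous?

Yes

I (current) has dimensions [I].
V (voltage) has dimensions [I^-1 L^2 M T^-3].
R (resistance) has dimensions [I^-2 L^2 M T^-3].

Left side: [I^-2 L^2 M T^-3]
Right side: [I^-2 L^2 M T^-3]

Both sides have the same dimensions, so the equation is dimensionally consistent.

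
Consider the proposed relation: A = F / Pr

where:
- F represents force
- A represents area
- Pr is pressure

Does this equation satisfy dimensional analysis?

Yes

F (force) has dimensions [L M T^-2].
A (area) has dimensions [L^2].
Pr (pressure) has dimensions [L^-1 M T^-2].

Left side: [L^2]
Right side: [L^2]

Both sides have the same dimensions, so the equation is dimensionally consistent.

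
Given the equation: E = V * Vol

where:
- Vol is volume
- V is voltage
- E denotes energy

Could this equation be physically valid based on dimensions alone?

No

Vol (volume) has dimensions [L^3].
V (voltage) has dimensions [I^-1 L^2 M T^-3].
E (energy) has dimensions [L^2 M T^-2].

Left side: [L^2 M T^-2]
Right side: [I^-1 L^5 M T^-3]

The two sides have different dimensions, so the equation is NOT dimensionally consistent.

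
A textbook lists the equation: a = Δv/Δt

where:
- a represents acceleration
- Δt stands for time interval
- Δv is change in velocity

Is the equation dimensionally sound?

Yes

a (acceleration) has dimensions [L T^-2].
Δt (time interval) has dimensions [T].
Δv (change in velocity) has dimensions [L T^-1].

Left side: [L T^-2]
Right side: [L T^-2]

Both sides have the same dimensions, so the equation is dimensionally consistent.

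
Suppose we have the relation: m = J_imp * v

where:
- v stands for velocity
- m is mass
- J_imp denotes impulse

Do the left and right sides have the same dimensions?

No

v (velocity) has dimensions [L T^-1].
m (mass) has dimensions [M].
J_imp (impulse) has dimensions [L M T^-1].

Left side: [M]
Right side: [L^2 M T^-2]

The two sides have different dimensions, so the equation is NOT dimensionally consistent.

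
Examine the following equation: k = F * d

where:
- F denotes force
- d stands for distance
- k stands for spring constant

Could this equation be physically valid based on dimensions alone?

No

F (force) has dimensions [L M T^-2].
d (distance) has dimensions [L].
k (spring constant) has dimensions [M T^-2].

Left side: [M T^-2]
Right side: [L^2 M T^-2]

The two sides have different dimensions, so the equation is NOT dimensionally consistent.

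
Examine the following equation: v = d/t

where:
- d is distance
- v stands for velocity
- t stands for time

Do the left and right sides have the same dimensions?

Yes

d (distance) has dimensions [L].
v (velocity) has dimensions [L T^-1].
t (time) has dimensions [T].

Left side: [L T^-1]
Right side: [L T^-1]

Both sides have the same dimensions, so the equation is dimensionally consistent.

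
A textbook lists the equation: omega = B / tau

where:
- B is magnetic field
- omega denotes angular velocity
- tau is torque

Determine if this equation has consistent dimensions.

No

B (magnetic field) has dimensions [I^-1 M T^-2].
omega (angular velocity) has dimensions [T^-1].
tau (torque) has dimensions [L^2 M T^-2].

Left side: [T^-1]
Right side: [I^-1 L^-2]

The two sides have different dimensions, so the equation is NOT dimensionally consistent.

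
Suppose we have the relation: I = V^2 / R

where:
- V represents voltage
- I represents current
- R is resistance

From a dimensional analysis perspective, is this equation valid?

No

V (voltage) has dimensions [I^-1 L^2 M T^-3].
I (current) has dimensions [I].
R (resistance) has dimensions [I^-2 L^2 M T^-3].

Left side: [I]
Right side: [L^2 M T^-3]

The two sides have different dimensions, so the equation is NOT dimensionally consistent.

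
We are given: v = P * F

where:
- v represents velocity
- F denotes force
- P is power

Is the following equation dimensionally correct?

No

v (velocity) has dimensions [L T^-1].
F (force) has dimensions [L M T^-2].
P (power) has dimensions [L^2 M T^-3].

Left side: [L T^-1]
Right side: [L^3 M^2 T^-5]

The two sides have different dimensions, so the equation is NOT dimensionally consistent.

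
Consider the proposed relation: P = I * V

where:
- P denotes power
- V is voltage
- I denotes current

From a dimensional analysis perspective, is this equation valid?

Yes

P (power) has dimensions [L^2 M T^-3].
V (voltage) has dimensions [I^-1 L^2 M T^-3].
I (current) has dimensions [I].

Left side: [L^2 M T^-3]
Right side: [L^2 M T^-3]

Both sides have the same dimensions, so the equation is dimensionally consistent.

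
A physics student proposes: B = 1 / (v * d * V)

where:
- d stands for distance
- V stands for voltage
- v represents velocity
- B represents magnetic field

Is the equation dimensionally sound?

No

d (distance) has dimensions [L].
V (voltage) has dimensions [I^-1 L^2 M T^-3].
v (velocity) has dimensions [L T^-1].
B (magnetic field) has dimensions [I^-1 M T^-2].

Left side: [I^-1 M T^-2]
Right side: [I L^-4 M^-1 T^4]

The two sides have different dimensions, so the equation is NOT dimensionally consistent.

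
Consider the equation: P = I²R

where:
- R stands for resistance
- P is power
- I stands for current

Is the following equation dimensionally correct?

Yes

R (resistance) has dimensions [I^-2 L^2 M T^-3].
P (power) has dimensions [L^2 M T^-3].
I (current) has dimensions [I].

Left side: [L^2 M T^-3]
Right side: [L^2 M T^-3]

Both sides have the same dimensions, so the equation is dimensionally consistent.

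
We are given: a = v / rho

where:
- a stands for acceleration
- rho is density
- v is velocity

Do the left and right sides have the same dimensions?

No

a (acceleration) has dimensions [L T^-2].
rho (density) has dimensions [L^-3 M].
v (velocity) has dimensions [L T^-1].

Left side: [L T^-2]
Right side: [L^4 M^-1 T^-1]

The two sides have different dimensions, so the equation is NOT dimensionally consistent.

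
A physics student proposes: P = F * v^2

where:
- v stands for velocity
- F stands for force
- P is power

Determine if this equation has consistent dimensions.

No

v (velocity) has dimensions [L T^-1].
F (force) has dimensions [L M T^-2].
P (power) has dimensions [L^2 M T^-3].

Left side: [L^2 M T^-3]
Right side: [L^3 M T^-4]

The two sides have different dimensions, so the equation is NOT dimensionally consistent.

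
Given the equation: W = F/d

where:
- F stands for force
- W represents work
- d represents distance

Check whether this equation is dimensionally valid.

No

F (force) has dimensions [L M T^-2].
W (work) has dimensions [L^2 M T^-2].
d (distance) has dimensions [L].

Left side: [L^2 M T^-2]
Right side: [M T^-2]

The two sides have different dimensions, so the equation is NOT dimensionally consistent.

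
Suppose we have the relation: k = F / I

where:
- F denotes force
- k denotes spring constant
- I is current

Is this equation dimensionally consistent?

No

F (force) has dimensions [L M T^-2].
k (spring constant) has dimensions [M T^-2].
I (current) has dimensions [I].

Left side: [M T^-2]
Right side: [I^-1 L M T^-2]

The two sides have different dimensions, so the equation is NOT dimensionally consistent.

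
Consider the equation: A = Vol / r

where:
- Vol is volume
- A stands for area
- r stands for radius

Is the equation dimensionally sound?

Yes

Vol (volume) has dimensions [L^3].
A (area) has dimensions [L^2].
r (radius) has dimensions [L].

Left side: [L^2]
Right side: [L^2]

Both sides have the same dimensions, so the equation is dimensionally consistent.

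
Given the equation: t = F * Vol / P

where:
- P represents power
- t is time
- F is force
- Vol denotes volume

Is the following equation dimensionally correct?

No

P (power) has dimensions [L^2 M T^-3].
t (time) has dimensions [T].
F (force) has dimensions [L M T^-2].
Vol (volume) has dimensions [L^3].

Left side: [T]
Right side: [L^2 T]

The two sides have different dimensions, so the equation is NOT dimensionally consistent.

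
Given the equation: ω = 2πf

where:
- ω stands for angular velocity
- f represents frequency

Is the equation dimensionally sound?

Yes

ω (angular velocity) has dimensions [T^-1].
f (frequency) has dimensions [T^-1].

Left side: [T^-1]
Right side: [T^-1]

Both sides have the same dimensions, so the equation is dimensionally consistent.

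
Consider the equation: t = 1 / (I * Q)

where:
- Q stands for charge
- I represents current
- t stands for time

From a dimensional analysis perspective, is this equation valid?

No

Q (charge) has dimensions [I T].
I (current) has dimensions [I].
t (time) has dimensions [T].

Left side: [T]
Right side: [I^-2 T^-1]

The two sides have different dimensions, so the equation is NOT dimensionally consistent.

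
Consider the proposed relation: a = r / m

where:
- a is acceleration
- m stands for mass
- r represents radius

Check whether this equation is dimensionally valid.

No

a (acceleration) has dimensions [L T^-2].
m (mass) has dimensions [M].
r (radius) has dimensions [L].

Left side: [L T^-2]
Right side: [L M^-1]

The two sides have different dimensions, so the equation is NOT dimensionally consistent.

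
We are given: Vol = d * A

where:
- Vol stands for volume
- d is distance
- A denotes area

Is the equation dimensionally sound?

Yes

Vol (volume) has dimensions [L^3].
d (distance) has dimensions [L].
A (area) has dimensions [L^2].

Left side: [L^3]
Right side: [L^3]

Both sides have the same dimensions, so the equation is dimensionally consistent.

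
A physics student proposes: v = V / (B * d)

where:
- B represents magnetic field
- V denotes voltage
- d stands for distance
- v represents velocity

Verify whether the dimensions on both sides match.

Yes

B (magnetic field) has dimensions [I^-1 M T^-2].
V (voltage) has dimensions [I^-1 L^2 M T^-3].
d (distance) has dimensions [L].
v (velocity) has dimensions [L T^-1].

Left side: [L T^-1]
Right side: [L T^-1]

Both sides have the same dimensions, so the equation is dimensionally consistent.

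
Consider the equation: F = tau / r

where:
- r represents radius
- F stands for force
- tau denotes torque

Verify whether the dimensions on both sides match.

Yes

r (radius) has dimensions [L].
F (force) has dimensions [L M T^-2].
tau (torque) has dimensions [L^2 M T^-2].

Left side: [L M T^-2]
Right side: [L M T^-2]

Both sides have the same dimensions, so the equation is dimensionally consistent.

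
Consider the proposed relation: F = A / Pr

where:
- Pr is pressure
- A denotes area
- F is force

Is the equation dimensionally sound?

No

Pr (pressure) has dimensions [L^-1 M T^-2].
A (area) has dimensions [L^2].
F (force) has dimensions [L M T^-2].

Left side: [L M T^-2]
Right side: [L^3 M^-1 T^2]

The two sides have different dimensions, so the equation is NOT dimensionally consistent.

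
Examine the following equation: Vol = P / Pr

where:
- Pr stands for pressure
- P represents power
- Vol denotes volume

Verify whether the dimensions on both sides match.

No

Pr (pressure) has dimensions [L^-1 M T^-2].
P (power) has dimensions [L^2 M T^-3].
Vol (volume) has dimensions [L^3].

Left side: [L^3]
Right side: [L^3 T^-1]

The two sides have different dimensions, so the equation is NOT dimensionally consistent.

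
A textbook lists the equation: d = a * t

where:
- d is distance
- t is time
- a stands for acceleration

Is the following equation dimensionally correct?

No

d (distance) has dimensions [L].
t (time) has dimensions [T].
a (acceleration) has dimensions [L T^-2].

Left side: [L]
Right side: [L T^-1]

The two sides have different dimensions, so the equation is NOT dimensionally consistent.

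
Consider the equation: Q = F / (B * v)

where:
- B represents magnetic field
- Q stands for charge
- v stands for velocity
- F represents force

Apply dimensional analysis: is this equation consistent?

Yes

B (magnetic field) has dimensions [I^-1 M T^-2].
Q (charge) has dimensions [I T].
v (velocity) has dimensions [L T^-1].
F (force) has dimensions [L M T^-2].

Left side: [I T]
Right side: [I T]

Both sides have the same dimensions, so the equation is dimensionally consistent.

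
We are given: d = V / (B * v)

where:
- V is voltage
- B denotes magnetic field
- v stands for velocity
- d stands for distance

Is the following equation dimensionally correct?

Yes

V (voltage) has dimensions [I^-1 L^2 M T^-3].
B (magnetic field) has dimensions [I^-1 M T^-2].
v (velocity) has dimensions [L T^-1].
d (distance) has dimensions [L].

Left side: [L]
Right side: [L]

Both sides have the same dimensions, so the equation is dimensionally consistent.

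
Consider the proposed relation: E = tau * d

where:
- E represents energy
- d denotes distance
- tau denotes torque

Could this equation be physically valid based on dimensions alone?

No

E (energy) has dimensions [L^2 M T^-2].
d (distance) has dimensions [L].
tau (torque) has dimensions [L^2 M T^-2].

Left side: [L^2 M T^-2]
Right side: [L^3 M T^-2]

The two sides have different dimensions, so the equation is NOT dimensionally consistent.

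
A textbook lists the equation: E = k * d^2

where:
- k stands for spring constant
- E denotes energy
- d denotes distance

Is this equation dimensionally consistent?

Yes

k (spring constant) has dimensions [M T^-2].
E (energy) has dimensions [L^2 M T^-2].
d (distance) has dimensions [L].

Left side: [L^2 M T^-2]
Right side: [L^2 M T^-2]

Both sides have the same dimensions, so the equation is dimensionally consistent.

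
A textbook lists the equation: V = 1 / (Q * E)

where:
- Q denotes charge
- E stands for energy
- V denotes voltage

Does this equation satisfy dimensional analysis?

No

Q (charge) has dimensions [I T].
E (energy) has dimensions [L^2 M T^-2].
V (voltage) has dimensions [I^-1 L^2 M T^-3].

Left side: [I^-1 L^2 M T^-3]
Right side: [I^-1 L^-2 M^-1 T]

The two sides have different dimensions, so the equation is NOT dimensionally consistent.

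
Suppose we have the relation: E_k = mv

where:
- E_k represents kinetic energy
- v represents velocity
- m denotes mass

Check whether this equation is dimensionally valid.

No

E_k (kinetic energy) has dimensions [L^2 M T^-2].
v (velocity) has dimensions [L T^-1].
m (mass) has dimensions [M].

Left side: [L^2 M T^-2]
Right side: [L M T^-1]

The two sides have different dimensions, so the equation is NOT dimensionally consistent.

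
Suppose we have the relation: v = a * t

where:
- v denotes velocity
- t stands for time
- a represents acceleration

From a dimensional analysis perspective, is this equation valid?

Yes

v (velocity) has dimensions [L T^-1].
t (time) has dimensions [T].
a (acceleration) has dimensions [L T^-2].

Left side: [L T^-1]
Right side: [L T^-1]

Both sides have the same dimensions, so the equation is dimensionally consistent.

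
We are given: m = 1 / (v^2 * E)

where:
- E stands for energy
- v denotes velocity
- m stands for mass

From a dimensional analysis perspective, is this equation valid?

No

E (energy) has dimensions [L^2 M T^-2].
v (velocity) has dimensions [L T^-1].
m (mass) has dimensions [M].

Left side: [M]
Right side: [L^-4 M^-1 T^4]

The two sides have different dimensions, so the equation is NOT dimensionally consistent.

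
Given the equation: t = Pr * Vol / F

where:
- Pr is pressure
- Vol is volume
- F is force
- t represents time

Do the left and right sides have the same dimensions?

No

Pr (pressure) has dimensions [L^-1 M T^-2].
Vol (volume) has dimensions [L^3].
F (force) has dimensions [L M T^-2].
t (time) has dimensions [T].

Left side: [T]
Right side: [L]

The two sides have different dimensions, so the equation is NOT dimensionally consistent.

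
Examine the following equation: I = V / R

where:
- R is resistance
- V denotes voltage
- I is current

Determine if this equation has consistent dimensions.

Yes

R (resistance) has dimensions [I^-2 L^2 M T^-3].
V (voltage) has dimensions [I^-1 L^2 M T^-3].
I (current) has dimensions [I].

Left side: [I]
Right side: [I]

Both sides have the same dimensions, so the equation is dimensionally consistent.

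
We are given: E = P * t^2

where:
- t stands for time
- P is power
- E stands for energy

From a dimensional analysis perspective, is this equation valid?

No

t (time) has dimensions [T].
P (power) has dimensions [L^2 M T^-3].
E (energy) has dimensions [L^2 M T^-2].

Left side: [L^2 M T^-2]
Right side: [L^2 M T^-1]

The two sides have different dimensions, so the equation is NOT dimensionally consistent.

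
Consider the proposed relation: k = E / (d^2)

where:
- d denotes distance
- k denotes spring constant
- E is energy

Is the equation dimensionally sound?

Yes

d (distance) has dimensions [L].
k (spring constant) has dimensions [M T^-2].
E (energy) has dimensions [L^2 M T^-2].

Left side: [M T^-2]
Right side: [M T^-2]

Both sides have the same dimensions, so the equation is dimensionally consistent.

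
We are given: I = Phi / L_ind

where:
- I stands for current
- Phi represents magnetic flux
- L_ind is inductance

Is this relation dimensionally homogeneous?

Yes

I (current) has dimensions [I].
Phi (magnetic flux) has dimensions [I^-1 L^2 M T^-2].
L_ind (inductance) has dimensions [I^-2 L^2 M T^-2].

Left side: [I]
Right side: [I]

Both sides have the same dimensions, so the equation is dimensionally consistent.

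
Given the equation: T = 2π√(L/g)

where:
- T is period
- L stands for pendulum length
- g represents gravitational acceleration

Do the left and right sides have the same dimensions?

Yes

T (period) has dimensions [T].
L (pendulum length) has dimensions [L].
g (gravitational acceleration) has dimensions [L T^-2].

Left side: [T]
Right side: [T]

Both sides have the same dimensions, so the equation is dimensionally consistent.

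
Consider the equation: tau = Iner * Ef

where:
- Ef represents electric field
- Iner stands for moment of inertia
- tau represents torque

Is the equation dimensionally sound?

No

Ef (electric field) has dimensions [I^-1 L M T^-3].
Iner (moment of inertia) has dimensions [L^2 M].
tau (torque) has dimensions [L^2 M T^-2].

Left side: [L^2 M T^-2]
Right side: [I^-1 L^3 M^2 T^-3]

The two sides have different dimensions, so the equation is NOT dimensionally consistent.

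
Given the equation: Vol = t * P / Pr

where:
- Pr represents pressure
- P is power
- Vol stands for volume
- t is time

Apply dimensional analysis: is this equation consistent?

Yes

Pr (pressure) has dimensions [L^-1 M T^-2].
P (power) has dimensions [L^2 M T^-3].
Vol (volume) has dimensions [L^3].
t (time) has dimensions [T].

Left side: [L^3]
Right side: [L^3]

Both sides have the same dimensions, so the equation is dimensionally consistent.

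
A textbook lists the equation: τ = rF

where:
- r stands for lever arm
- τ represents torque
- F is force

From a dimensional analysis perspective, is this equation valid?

Yes

r (lever arm) has dimensions [L].
τ (torque) has dimensions [L^2 M T^-2].
F (force) has dimensions [L M T^-2].

Left side: [L^2 M T^-2]
Right side: [L^2 M T^-2]

Both sides have the same dimensions, so the equation is dimensionally consistent.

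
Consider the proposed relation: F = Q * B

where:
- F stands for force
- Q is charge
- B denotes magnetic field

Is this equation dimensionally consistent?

No

F (force) has dimensions [L M T^-2].
Q (charge) has dimensions [I T].
B (magnetic field) has dimensions [I^-1 M T^-2].

Left side: [L M T^-2]
Right side: [M T^-1]

The two sides have different dimensions, so the equation is NOT dimensionally consistent.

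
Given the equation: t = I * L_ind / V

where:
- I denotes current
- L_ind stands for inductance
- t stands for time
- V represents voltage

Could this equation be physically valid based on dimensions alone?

Yes

I (current) has dimensions [I].
L_ind (inductance) has dimensions [I^-2 L^2 M T^-2].
t (time) has dimensions [T].
V (voltage) has dimensions [I^-1 L^2 M T^-3].

Left side: [T]
Right side: [T]

Both sides have the same dimensions, so the equation is dimensionally consistent.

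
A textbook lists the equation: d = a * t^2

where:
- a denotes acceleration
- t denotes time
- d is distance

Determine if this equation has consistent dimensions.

Yes

a (acceleration) has dimensions [L T^-2].
t (time) has dimensions [T].
d (distance) has dimensions [L].

Left side: [L]
Right side: [L]

Both sides have the same dimensions, so the equation is dimensionally consistent.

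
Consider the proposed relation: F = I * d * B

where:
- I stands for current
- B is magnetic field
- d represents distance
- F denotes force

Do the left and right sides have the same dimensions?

Yes

I (current) has dimensions [I].
B (magnetic field) has dimensions [I^-1 M T^-2].
d (distance) has dimensions [L].
F (force) has dimensions [L M T^-2].

Left side: [L M T^-2]
Right side: [L M T^-2]

Both sides have the same dimensions, so the equation is dimensionally consistent.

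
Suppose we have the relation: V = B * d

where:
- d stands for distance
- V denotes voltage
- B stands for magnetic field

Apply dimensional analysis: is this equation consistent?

No

d (distance) has dimensions [L].
V (voltage) has dimensions [I^-1 L^2 M T^-3].
B (magnetic field) has dimensions [I^-1 M T^-2].

Left side: [I^-1 L^2 M T^-3]
Right side: [I^-1 L M T^-2]

The two sides have different dimensions, so the equation is NOT dimensionally consistent.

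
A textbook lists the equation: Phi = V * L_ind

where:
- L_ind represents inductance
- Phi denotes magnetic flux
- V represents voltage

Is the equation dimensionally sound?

No

L_ind (inductance) has dimensions [I^-2 L^2 M T^-2].
Phi (magnetic flux) has dimensions [I^-1 L^2 M T^-2].
V (voltage) has dimensions [I^-1 L^2 M T^-3].

Left side: [I^-1 L^2 M T^-2]
Right side: [I^-3 L^4 M^2 T^-5]

The two sides have different dimensions, so the equation is NOT dimensionally consistent.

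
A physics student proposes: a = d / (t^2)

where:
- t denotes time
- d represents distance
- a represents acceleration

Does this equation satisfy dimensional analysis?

Yes

t (time) has dimensions [T].
d (distance) has dimensions [L].
a (acceleration) has dimensions [L T^-2].

Left side: [L T^-2]
Right side: [L T^-2]

Both sides have the same dimensions, so the equation is dimensionally consistent.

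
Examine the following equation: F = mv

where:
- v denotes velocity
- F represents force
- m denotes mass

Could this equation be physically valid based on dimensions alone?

No

v (velocity) has dimensions [L T^-1].
F (force) has dimensions [L M T^-2].
m (mass) has dimensions [M].

Left side: [L M T^-2]
Right side: [L M T^-1]

The two sides have different dimensions, so the equation is NOT dimensionally consistent.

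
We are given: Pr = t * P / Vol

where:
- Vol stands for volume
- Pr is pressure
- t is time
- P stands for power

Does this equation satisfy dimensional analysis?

Yes

Vol (volume) has dimensions [L^3].
Pr (pressure) has dimensions [L^-1 M T^-2].
t (time) has dimensions [T].
P (power) has dimensions [L^2 M T^-3].

Left side: [L^-1 M T^-2]
Right side: [L^-1 M T^-2]

Both sides have the same dimensions, so the equation is dimensionally consistent.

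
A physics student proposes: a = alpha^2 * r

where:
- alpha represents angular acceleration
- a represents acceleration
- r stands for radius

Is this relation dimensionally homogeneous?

No

alpha (angular acceleration) has dimensions [T^-2].
a (acceleration) has dimensions [L T^-2].
r (radius) has dimensions [L].

Left side: [L T^-2]
Right side: [L T^-4]

The two sides have different dimensions, so the equation is NOT dimensionally consistent.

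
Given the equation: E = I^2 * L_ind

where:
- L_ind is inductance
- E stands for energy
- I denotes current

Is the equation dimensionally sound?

Yes

L_ind (inductance) has dimensions [I^-2 L^2 M T^-2].
E (energy) has dimensions [L^2 M T^-2].
I (current) has dimensions [I].

Left side: [L^2 M T^-2]
Right side: [L^2 M T^-2]

Both sides have the same dimensions, so the equation is dimensionally consistent.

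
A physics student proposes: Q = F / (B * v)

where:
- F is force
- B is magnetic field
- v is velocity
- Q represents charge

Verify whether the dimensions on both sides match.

Yes

F (force) has dimensions [L M T^-2].
B (magnetic field) has dimensions [I^-1 M T^-2].
v (velocity) has dimensions [L T^-1].
Q (charge) has dimensions [I T].

Left side: [I T]
Right side: [I T]

Both sides have the same dimensions, so the equation is dimensionally consistent.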